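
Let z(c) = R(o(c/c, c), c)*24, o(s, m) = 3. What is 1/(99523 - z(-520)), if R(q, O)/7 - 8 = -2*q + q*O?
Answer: 1/361267 ≈ 2.7680e-6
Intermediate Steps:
R(q, O) = 56 - 14*q + 7*O*q (R(q, O) = 56 + 7*(-2*q + q*O) = 56 + 7*(-2*q + O*q) = 56 + (-14*q + 7*O*q) = 56 - 14*q + 7*O*q)
z(c) = 336 + 504*c (z(c) = (56 - 14*3 + 7*c*3)*24 = (56 - 42 + 21*c)*24 = (14 + 21*c)*24 = 336 + 504*c)
1/(99523 - z(-520)) = 1/(99523 - (336 + 504*(-520))) = 1/(99523 - (336 - 262080)) = 1/(99523 - 1*(-261744)) = 1/(99523 + 261744) = 1/361267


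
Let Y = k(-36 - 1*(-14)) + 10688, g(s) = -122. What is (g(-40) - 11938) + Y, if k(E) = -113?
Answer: -1485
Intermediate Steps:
Y = 10575 (Y = -113 + 10688 = 10575)
(g(-40) - 11938) + Y = (-122 - 11938) + 10575 = -12060 + 10575 = -1485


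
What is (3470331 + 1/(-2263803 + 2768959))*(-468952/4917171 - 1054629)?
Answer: -9090996187897519336222507/2483938433676 ≈ -3.6599e+12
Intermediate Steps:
(3470331 + 1/(-2263803 + 2768959))*(-468952/4917171 - 1054629) = (3470331 + 1/505156)*(-468952*1/4917171 - 1054629) = (3470331 + 1/505156)*(-468952/4917171 - 1054629) = (1753058526637/505156)*(-5185791603511/4917171) = -9090996187897519336222507/2483938433676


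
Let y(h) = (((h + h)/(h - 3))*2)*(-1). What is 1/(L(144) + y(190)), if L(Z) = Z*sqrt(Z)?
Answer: 187/322376 ≈ 0.00058007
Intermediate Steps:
y(h) = -4*h/(-3 + h) (y(h) = (((2*h)/(-3 + h))*2)*(-1) = ((2*h/(-3 + h))*2)*(-1) = (4*h/(-3 + h))*(-1) = -4*h/(-3 + h))
L(Z) = Z**(3/2)
1/(L(144) + y(190)) = 1/(144**(3/2) - 4*190/(-3 + 190)) = 1/(1728 - 4*190/187) = 1/(1728 - 4*190*1/187) = 1/(1728 - 760/187) = 1/(322376/187) = 187/322376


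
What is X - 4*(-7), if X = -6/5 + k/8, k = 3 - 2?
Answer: 1077/40 ≈ 26.925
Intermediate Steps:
k = 1
X = -43/40 (X = -6/5 + 1/8 = -43/40 ≈ -1.0750)
X - 4*(-7) = -43/40 - 4*(-7) = -43/40 + 28 = 1077/40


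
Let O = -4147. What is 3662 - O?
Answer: 7809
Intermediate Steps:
3662 - O = 3662 - 1*(-4147) = 3662 + 4147 = 7809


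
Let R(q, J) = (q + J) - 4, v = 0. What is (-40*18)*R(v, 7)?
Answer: -2160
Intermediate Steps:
R(q, J) = -4 + J + q (R(q, J) = (J + q) - 4 = -4 + J + q)
(-40*18)*R(v, 7) = (-40*18)*(-4 + 7 + 0) = -720*3 = -2160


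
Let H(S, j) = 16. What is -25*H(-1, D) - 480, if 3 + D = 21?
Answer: -880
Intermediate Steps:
D = 18 (D = -3 + 21 = 18)
-25*H(-1, D) - 480 = -25*16 - 480 = -400 - 480 = -880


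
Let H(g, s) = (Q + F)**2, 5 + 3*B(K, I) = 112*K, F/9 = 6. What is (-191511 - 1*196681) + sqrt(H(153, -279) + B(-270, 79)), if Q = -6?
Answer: -388192 + I*sqrt(69999)/3 ≈ -3.8819e+5 + 88.191*I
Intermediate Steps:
F = 54 (F = 9*6 = 54)
B(K, I) = -5/3 + 112*K/3 (B(K, I) = -5/3 + (112*K)/3 = -5/3 + 112*K/3)
H(g, s) = 2304 (H(g, s) = (-6 + 54)**2 = 48**2 = 2304)
(-191511 - 1*196681) + sqrt(H(153, -279) + B(-270, 79)) = (-191511 - 1*196681) + sqrt(2304 + (-5/3 + (112/3)*(-270))) = (-191511 - 196681) + sqrt(2304 + (-5/3 - 10080)) = -388192 + sqrt(2304 - 30245/3) = -388192 + sqrt(-23333/3) = -388192 + I*sqrt(69999)/3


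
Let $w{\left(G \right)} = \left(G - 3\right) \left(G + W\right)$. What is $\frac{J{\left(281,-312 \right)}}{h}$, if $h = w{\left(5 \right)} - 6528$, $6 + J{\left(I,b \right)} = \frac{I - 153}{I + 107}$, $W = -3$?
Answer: $\frac{275}{316414} \approx 0.00086911$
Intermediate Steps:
$w{\left(G \right)} = \left(-3 + G\right)^{2}$ ($w{\left(G \right)} = \left(G - 3\right) \left(G - 3\right) = \left(-3 + G\right) \left(-3 + G\right) = \left(-3 + G\right)^{2}$)
$J{\left(I,b \right)} = -6 + \frac{-153 + I}{107 + I}$ ($J{\left(I,b \right)} = -6 + \frac{I - 153}{I + 107} = -6 + \frac{-153 + I}{107 + I}$)
$h = -6524$ ($h = \left(9 + 5^{2} - 30\right) - 6528 = \left(9 + 25 - 30\right) - 6528 = 4 - 6528 = -6524$)
$\frac{J{\left(281,-312 \right)}}{h} = \frac{5 \frac{1}{107 + 281} \left(-159 - 281\right)}{-6524} = \frac{5 \left(-159 - 281\right)}{388} \left(- \frac{1}{6524}\right) = 5 \cdot \frac{1}{388} \left(-440\right) \left(- \frac{1}{6524}\right) = \left(- \frac{550}{97}\right) \left(- \frac{1}{6524}\right) = \frac{275}{316414}$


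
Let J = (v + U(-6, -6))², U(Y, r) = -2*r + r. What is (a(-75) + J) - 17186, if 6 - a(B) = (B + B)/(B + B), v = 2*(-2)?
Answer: -17177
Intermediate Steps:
v = -4
U(Y, r) = -r
a(B) = 5 (a(B) = 6 - (B + B)/(B + B) = 6 - 2*B/(2*B) = 6 - 2*B*1/(2*B) = 6 - 1*1 = 6 - 1 = 5)
J = 4 (J = (-4 - 1*(-6))² = (-4 + 6)² = 2² = 4)
(a(-75) + J) - 17186 = (5 + 4) - 17186 = 9 - 17186 = -17177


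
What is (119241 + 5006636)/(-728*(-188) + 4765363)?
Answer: 5125877/4902227 ≈ 1.0456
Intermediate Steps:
(119241 + 5006636)/(-728*(-188) + 4765363) = 5125877/(136864 + 4765363) = 5125877/4902227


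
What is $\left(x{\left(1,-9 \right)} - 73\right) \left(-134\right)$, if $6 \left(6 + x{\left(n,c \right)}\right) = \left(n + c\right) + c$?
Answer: $\frac{32897}{3} \approx 10966.0$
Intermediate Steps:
$x{\left(n,c \right)} = -6 + \frac{c}{3} + \frac{n}{6}$ ($x{\left(n,c \right)} = -6 + \frac{\left(n + c\right) + c}{6} = -6 + \frac{\left(c + n\right) + c}{6} = -6 + \frac{n + 2 c}{6} = -6 + \left(\frac{c}{3} + \frac{n}{6}\right) = -6 + \frac{c}{3} + \frac{n}{6}$)
$\left(x{\left(1,-9 \right)} - 73\right) \left(-134\right) = \left(\left(-6 + \frac{1}{3} \left(-9\right) + \frac{1}{6} \cdot 1\right) - 73\right) \left(-134\right) = \left(\left(-6 - 3 + \frac{1}{6}\right) - 73\right) \left(-134\right) = \left(- \frac{53}{6} - 73\right) \left(-134\right) = \left(- \frac{491}{6}\right) \left(-134\right) = \frac{32897}{3}$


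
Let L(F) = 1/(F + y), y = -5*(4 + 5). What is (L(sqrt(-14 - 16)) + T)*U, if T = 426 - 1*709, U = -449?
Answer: 17409526/137 + 449*I*sqrt(30)/2055 ≈ 1.2708e+5 + 1.1967*I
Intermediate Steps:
T = -283 (T = 426 - 709 = -283)
y = -45 (y = -5*9 = -45)
L(F) = 1/(-45 + F) (L(F) = 1/(F - 45) = 1/(-45 + F))
(L(sqrt(-14 - 16)) + T)*U = (1/(-45 + sqrt(-14 - 16)) - 283)*(-449) = (1/(-45 + sqrt(-30)) - 283)*(-449) = (1/(-45 + I*sqrt(30)) - 283)*(-449) = (-283 + 1/(-45 + I*sqrt(30)))*(-449) = 127067 - 449/(-45 + I*sqrt(30))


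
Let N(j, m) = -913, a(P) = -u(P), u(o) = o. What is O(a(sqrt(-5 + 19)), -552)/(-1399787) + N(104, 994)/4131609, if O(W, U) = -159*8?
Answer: 3977401117/5783372567283 ≈ 0.00068773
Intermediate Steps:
a(P) = -P
O(W, U) = -1272
O(a(sqrt(-5 + 19)), -552)/(-1399787) + N(104, 994)/4131609 = -1272/(-1399787) - 913/4131609 = -1272*(-1/1399787) - 913*1/4131609 = 1272/1399787 - 913/4131609 = 3977401117/5783372567283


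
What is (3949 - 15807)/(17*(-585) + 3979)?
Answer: 5929/2983 ≈ 1.9876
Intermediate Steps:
(3949 - 15807)/(17*(-585) + 3979) = -11858/(-9945 + 3979) = -11858/(-5966) = -11858*(-1/5966) = 5929/2983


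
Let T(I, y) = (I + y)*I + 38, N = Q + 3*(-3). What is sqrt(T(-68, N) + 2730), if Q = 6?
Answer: 6*sqrt(211) ≈ 87.155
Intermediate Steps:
N = -3 (N = 6 + 3*(-3) = 6 - 9 = -3)
T(I, y) = 38 + I*(I + y) (T(I, y) = I*(I + y) + 38 = 38 + I*(I + y))
sqrt(T(-68, N) + 2730) = sqrt((38 + (-68)**2 - 68*(-3)) + 2730) = sqrt((38 + 4624 + 204) + 2730) = sqrt(4866 + 2730) = sqrt(7596) = 6*sqrt(211)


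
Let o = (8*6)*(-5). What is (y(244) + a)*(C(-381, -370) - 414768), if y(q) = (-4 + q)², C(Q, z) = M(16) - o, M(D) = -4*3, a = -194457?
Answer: 56732700780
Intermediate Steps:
M(D) = -12
o = -240 (o = 48*(-5) = -240)
C(Q, z) = 228 (C(Q, z) = -12 - 1*(-240) = -12 + 240 = 228)
(y(244) + a)*(C(-381, -370) - 414768) = ((-4 + 244)² - 194457)*(228 - 414768) = (240² - 194457)*(-414540) = (57600 - 194457)*(-414540) = -136857*(-414540) = 56732700780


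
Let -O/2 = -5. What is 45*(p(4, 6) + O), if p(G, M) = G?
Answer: 630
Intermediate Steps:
O = 10 (O = -2*(-5) = 10)
45*(p(4, 6) + O) = 45*(4 + 10) = 45*14 = 630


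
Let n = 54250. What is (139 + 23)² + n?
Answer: 80494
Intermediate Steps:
(139 + 23)² + n = (139 + 23)² + 54250 = 162² + 54250 = 26244 + 54250 = 80494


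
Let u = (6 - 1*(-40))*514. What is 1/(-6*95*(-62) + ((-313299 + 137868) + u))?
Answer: -1/116447 ≈ -8.5876e-6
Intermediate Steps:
u = 23644 (u = (6 + 40)*514 = 46*514 = 23644)
1/(-6*95*(-62) + ((-313299 + 137868) + u)) = 1/(-6*95*(-62) + ((-313299 + 137868) + 23644)) = 1/(-570*(-62) + (-175431 + 23644)) = 1/(35340 - 151787) = 1/(-116447) = -1/116447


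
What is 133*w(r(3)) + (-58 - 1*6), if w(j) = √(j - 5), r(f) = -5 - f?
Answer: -64 + 133*I*√13 ≈ -64.0 + 479.54*I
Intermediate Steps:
w(j) = √(-5 + j)
133*w(r(3)) + (-58 - 1*6) = 133*√(-5 + (-5 - 1*3)) + (-58 - 1*6) = 133*√(-5 + (-5 - 3)) + (-58 - 6) = 133*√(-5 - 8) - 64 = 133*√(-13) - 64 = 133*(I*√13) - 64 = 133*I*√13 - 64 = -64 + 133*I*√13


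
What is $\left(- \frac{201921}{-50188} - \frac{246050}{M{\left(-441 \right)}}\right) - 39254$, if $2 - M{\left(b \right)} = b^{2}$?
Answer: $- \frac{383087521937649}{9760512052} \approx -39249.0$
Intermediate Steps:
$M{\left(b \right)} = 2 - b^{2}$
$\left(- \frac{201921}{-50188} - \frac{246050}{M{\left(-441 \right)}}\right) - 39254 = \left(- \frac{201921}{-50188} - \frac{246050}{2 - \left(-441\right)^{2}}\right) - 39254 = \left(\left(-201921\right) \left(- \frac{1}{50188}\right) - \frac{246050}{2 - 194481}\right) - 39254 = \left(\frac{201921}{50188} - \frac{246050}{2 - 194481}\right) - 39254 = \left(\frac{201921}{50188} - \frac{246050}{-194479}\right) - 39254 = \left(\frac{201921}{50188} - - \frac{246050}{194479}\right) - 39254 = \left(\frac{201921}{50188} + \frac{246050}{194479}\right) - 39254 = \frac{51618151559}{9760512052} - 39254 = - \frac{383087521937649}{9760512052}$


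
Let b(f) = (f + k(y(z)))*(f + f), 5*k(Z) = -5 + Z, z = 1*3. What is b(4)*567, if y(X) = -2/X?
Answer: 65016/5 ≈ 13003.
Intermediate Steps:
z = 3
k(Z) = -1 + Z/5 (k(Z) = (-5 + Z)/5 = -1 + Z/5)
b(f) = 2*f*(-17/15 + f) (b(f) = (f + (-1 + (-2/3)/5))*(f + f) = (f + (-1 + (-2*1/3)/5))*(2*f) = (f + (-1 + (1/5)*(-2/3)))*(2*f) = (f + (-1 - 2/15))*(2*f) = (f - 17/15)*(2*f) = (-17/15 + f)*(2*f) = 2*f*(-17/15 + f))
b(4)*567 = ((2/15)*4*(-17 + 15*4))*567 = ((2/15)*4*(-17 + 60))*567 = ((2/15)*4*43)*567 = (344/15)*567 = 65016/5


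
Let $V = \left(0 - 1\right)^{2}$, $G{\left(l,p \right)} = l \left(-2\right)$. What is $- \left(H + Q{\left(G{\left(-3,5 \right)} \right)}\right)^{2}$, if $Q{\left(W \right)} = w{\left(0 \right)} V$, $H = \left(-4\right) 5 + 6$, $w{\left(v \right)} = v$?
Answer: $-196$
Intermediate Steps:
$G{\left(l,p \right)} = - 2 l$
$H = -14$ ($H = -20 + 6 = -14$)
$V = 1$ ($V = \left(-1\right)^{2} = 1$)
$Q{\left(W \right)} = 0$ ($Q{\left(W \right)} = 0 \cdot 1 = 0$)
$- \left(H + Q{\left(G{\left(-3,5 \right)} \right)}\right)^{2} = - \left(-14 + 0\right)^{2} = - \left(-14\right)^{2} = \left(-1\right) 196 = -196$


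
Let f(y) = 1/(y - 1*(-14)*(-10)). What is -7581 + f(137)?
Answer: -22744/3 ≈ -7581.3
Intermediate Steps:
f(y) = 1/(-140 + y) (f(y) = 1/(y + 14*(-10)) = 1/(y - 140) = 1/(-140 + y))
-7581 + f(137) = -7581 + 1/(-140 + 137) = -7581 + 1/(-3) = -7581 - 1/3 = -22744/3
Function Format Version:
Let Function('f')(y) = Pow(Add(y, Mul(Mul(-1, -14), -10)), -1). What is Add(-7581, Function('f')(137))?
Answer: Rational(-22744, 3) ≈ -7581.3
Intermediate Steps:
Function('f')(y) = Pow(Add(-140, y), -1) (Function('f')(y) = Pow(Add(y, Mul(14, -10)), -1) = Pow(Add(y, -140), -1) = Pow(Add(-140, y), -1))
Add(-7581, Function('f')(137)) = Add(-7581, Pow(Add(-140, 137), -1)) = Add(-7581, Pow(-3, -1)) = Add(-7581, Rational(-1, 3)) = Rational(-22744, 3)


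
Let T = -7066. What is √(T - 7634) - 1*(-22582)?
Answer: 22582 + 70*I*√3 ≈ 22582.0 + 121.24*I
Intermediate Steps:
√(T - 7634) - 1*(-22582) = √(-7066 - 7634) - 1*(-22582) = √(-14700) + 22582 = 70*I*√3 + 22582 = 22582 + 70*I*√3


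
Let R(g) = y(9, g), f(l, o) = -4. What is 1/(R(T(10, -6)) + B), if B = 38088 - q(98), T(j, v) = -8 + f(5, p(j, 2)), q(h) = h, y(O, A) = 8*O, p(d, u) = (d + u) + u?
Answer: 1/38062 ≈ 2.6273e-5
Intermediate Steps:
p(d, u) = d + 2*u
T(j, v) = -12 (T(j, v) = -8 - 4 = -12)
R(g) = 72 (R(g) = 8*9 = 72)
B = 37990 (B = 38088 - 1*98 = 38088 - 98 = 37990)
1/(R(T(10, -6)) + B) = 1/(72 + 37990) = 1/38062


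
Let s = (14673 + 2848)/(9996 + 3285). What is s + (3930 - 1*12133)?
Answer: -108926522/13281 ≈ -8201.7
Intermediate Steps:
s = 17521/13281 ≈ 1.3193
s + (3930 - 1*12133) = 17521/13281 + (3930 - 1*12133) = 17521/13281 + (3930 - 12133) = 17521/13281 - 8203 = -108926522/13281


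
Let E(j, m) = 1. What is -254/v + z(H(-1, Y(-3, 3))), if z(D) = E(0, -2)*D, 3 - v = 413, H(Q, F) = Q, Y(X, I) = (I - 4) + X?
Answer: -78/205 ≈ -0.38049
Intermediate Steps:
Y(X, I) = -4 + I + X (Y(X, I) = (-4 + I) + X = -4 + I + X)
v = -410 (v = 3 - 1*413 = 3 - 413 = -410)
z(D) = D (z(D) = 1*D = D)
-254/v + z(H(-1, Y(-3, 3))) = -254/(-410) - 1 = -254*(-1/410) - 1 = 127/205 - 1 = -78/205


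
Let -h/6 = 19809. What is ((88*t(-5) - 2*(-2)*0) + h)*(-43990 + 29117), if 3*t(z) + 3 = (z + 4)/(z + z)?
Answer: 26534711078/15 ≈ 1.7690e+9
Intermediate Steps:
t(z) = -1 + (4 + z)/(6*z) (t(z) = -1 + ((z + 4)/(z + z))/3 = -1 + ((4 + z)/((2*z)))/3 = -1 + ((4 + z)*(1/(2*z)))/3 = -1 + ((4 + z)/(2*z))/3 = -1 + (4 + z)/(6*z))
h = -118854 (h = -6*19809 = -118854)
((88*t(-5) - 2*(-2)*0) + h)*(-43990 + 29117) = ((88*((⅙)*(4 - 5*(-5))/(-5)) - 2*(-2)*0) - 118854)*(-43990 + 29117) = ((88*((⅙)*(-⅕)*(4 + 25)) + 4*0) - 118854)*(-14873) = ((88*((⅙)*(-⅕)*29) + 0) - 118854)*(-14873) = ((88*(-29/30) + 0) - 118854)*(-14873) = ((-1276/15 + 0) - 118854)*(-14873) = (-1276/15 - 118854)*(-14873) = -1784086/15*(-14873) = 26534711078/15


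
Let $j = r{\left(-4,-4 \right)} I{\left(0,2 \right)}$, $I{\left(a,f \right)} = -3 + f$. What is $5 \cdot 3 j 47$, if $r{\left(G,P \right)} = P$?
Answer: $2820$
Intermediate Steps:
$j = 4$ ($j = - 4 \left(-3 + 2\right) = \left(-4\right) \left(-1\right) = 4$)
$5 \cdot 3 j 47 = 5 \cdot 3 \cdot 4 \cdot 47 = 15 \cdot 4 \cdot 47 = 60 \cdot 47 = 2820$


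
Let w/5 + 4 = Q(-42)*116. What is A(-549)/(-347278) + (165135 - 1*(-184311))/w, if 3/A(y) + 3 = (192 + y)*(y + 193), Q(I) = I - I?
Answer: -642619745886958/36779344785 ≈ -17472.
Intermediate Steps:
Q(I) = 0
w = -20 (w = -20 + 5*(0*116) = -20 + 5*0 = -20 + 0 = -20)
A(y) = 3/(-3 + (192 + y)*(193 + y)) (A(y) = 3/(-3 + (192 + y)*(y + 193)) = 3/(-3 + (192 + y)*(193 + y)))
A(-549)/(-347278) + (165135 - 1*(-184311))/w = (3/(37053 + (-549)² + 385*(-549)))/(-347278) + (165135 - 1*(-184311))/(-20) = (3/(37053 + 301401 - 211365))*(-1/347278) + (165135 + 184311)*(-1/20) = (3/127089)*(-1/347278) + 349446*(-1/20) = (3*(1/127089))*(-1/347278) - 174723/10 = (1/42363)*(-1/347278) - 174723/10 = -1/14711737914 - 174723/10 = -642619745886958/36779344785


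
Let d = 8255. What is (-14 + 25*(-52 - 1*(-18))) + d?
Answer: 7391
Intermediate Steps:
(-14 + 25*(-52 - 1*(-18))) + d = (-14 + 25*(-52 - 1*(-18))) + 8255 = (-14 + 25*(-52 + 18)) + 8255 = (-14 + 25*(-34)) + 8255 = (-14 - 850) + 8255 = -864 + 8255 = 7391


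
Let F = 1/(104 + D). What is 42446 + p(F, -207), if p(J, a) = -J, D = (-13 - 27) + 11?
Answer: 3183449/75 ≈ 42446.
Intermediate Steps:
D = -29 (D = -40 + 11 = -29)
F = 1/75 (F = 1/(104 - 29) = 1/75 ≈ 0.013333)
42446 + p(F, -207) = 42446 - 1*1/75 = 42446 - 1/75 = 3183449/75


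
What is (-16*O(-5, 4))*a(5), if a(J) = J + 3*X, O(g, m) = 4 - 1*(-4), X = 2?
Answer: -1408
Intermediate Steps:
O(g, m) = 8 (O(g, m) = 4 + 4 = 8)
a(J) = 6 + J (a(J) = J + 3*2 = J + 6 = 6 + J)
(-16*O(-5, 4))*a(5) = (-16*8)*(6 + 5) = -128*11 = -1408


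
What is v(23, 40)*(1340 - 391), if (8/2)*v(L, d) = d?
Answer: 9490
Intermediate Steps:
v(L, d) = d/4
v(23, 40)*(1340 - 391) = ((¼)*40)*(1340 - 391) = 10*949 = 9490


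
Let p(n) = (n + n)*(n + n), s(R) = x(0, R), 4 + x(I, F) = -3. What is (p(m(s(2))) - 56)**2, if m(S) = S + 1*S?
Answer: 529984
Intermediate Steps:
x(I, F) = -7 (x(I, F) = -4 - 3 = -7)
s(R) = -7
m(S) = 2*S (m(S) = S + S = 2*S)
p(n) = 4*n**2 (p(n) = (2*n)*(2*n) = 4*n**2)
(p(m(s(2))) - 56)**2 = (4*(2*(-7))**2 - 56)**2 = (4*(-14)**2 - 56)**2 = (4*196 - 56)**2 = (784 - 56)**2 = 728**2 = 529984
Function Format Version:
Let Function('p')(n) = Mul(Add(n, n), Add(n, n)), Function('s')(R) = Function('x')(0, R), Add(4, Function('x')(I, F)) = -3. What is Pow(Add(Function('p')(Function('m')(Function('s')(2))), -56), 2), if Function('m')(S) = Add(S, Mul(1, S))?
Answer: 529984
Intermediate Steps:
Function('x')(I, F) = -7 (Function('x')(I, F) = Add(-4, -3) = -7)
Function('s')(R) = -7
Function('m')(S) = Mul(2, S) (Function('m')(S) = Add(S, S) = Mul(2, S))
Function('p')(n) = Mul(4, Pow(n, 2)) (Function('p')(n) = Mul(Mul(2, n), Mul(2, n)) = Mul(4, Pow(n, 2)))
Pow(Add(Function('p')(Function('m')(Function('s')(2))), -56), 2) = Pow(Add(Mul(4, Pow(Mul(2, -7), 2)), -56), 2) = Pow(Add(Mul(4, Pow(-14, 2)), -56), 2) = Pow(Add(Mul(4, 196), -56), 2) = Pow(Add(784, -56), 2) = Pow(728, 2) = 529984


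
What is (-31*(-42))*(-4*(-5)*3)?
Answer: 78120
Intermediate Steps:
(-31*(-42))*(-4*(-5)*3) = 1302*(20*3) = 1302*60 = 78120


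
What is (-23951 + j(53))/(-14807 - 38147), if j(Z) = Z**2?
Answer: 961/2407 ≈ 0.39925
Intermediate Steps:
(-23951 + j(53))/(-14807 - 38147) = (-23951 + 53**2)/(-14807 - 38147) = (-23951 + 2809)/(-52954) = -21142*(-1/52954) = 961/2407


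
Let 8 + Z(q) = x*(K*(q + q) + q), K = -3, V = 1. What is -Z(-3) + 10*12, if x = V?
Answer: 113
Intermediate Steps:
x = 1
Z(q) = -8 - 5*q (Z(q) = -8 + 1*(-3*(q + q) + q) = -8 + 1*(-6*q + q) = -8 + 1*(-5*q) = -8 - 5*q)
-Z(-3) + 10*12 = -(-8 - 5*(-3)) + 10*12 = -(-8 + 15) + 120 = -1*7 + 120 = -7 + 120 = 113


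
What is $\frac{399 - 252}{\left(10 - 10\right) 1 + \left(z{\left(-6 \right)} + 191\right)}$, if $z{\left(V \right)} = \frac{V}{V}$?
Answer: $\frac{49}{64} \approx 0.76563$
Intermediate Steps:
$z{\left(V \right)} = 1$
$\frac{399 - 252}{\left(10 - 10\right) 1 + \left(z{\left(-6 \right)} + 191\right)} = \frac{399 - 252}{\left(10 - 10\right) 1 + \left(1 + 191\right)} = \frac{147}{0 \cdot 1 + 192} = \frac{147}{0 + 192} = \frac{147}{192} = 147 \cdot \frac{1}{192} = \frac{49}{64}$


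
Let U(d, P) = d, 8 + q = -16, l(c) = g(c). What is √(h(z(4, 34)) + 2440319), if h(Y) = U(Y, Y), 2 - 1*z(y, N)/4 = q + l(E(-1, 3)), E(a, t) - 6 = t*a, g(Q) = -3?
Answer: √2440435 ≈ 1562.2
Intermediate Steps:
E(a, t) = 6 + a*t (E(a, t) = 6 + t*a = 6 + a*t)
l(c) = -3
q = -24 (q = -8 - 16 = -24)
z(y, N) = 116 (z(y, N) = 8 - 4*(-24 - 3) = 8 - 4*(-27) = 8 + 108 = 116)
h(Y) = Y
√(h(z(4, 34)) + 2440319) = √(116 + 2440319) = √2440435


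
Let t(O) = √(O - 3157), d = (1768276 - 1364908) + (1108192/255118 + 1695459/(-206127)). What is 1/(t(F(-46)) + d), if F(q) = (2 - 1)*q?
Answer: 30984659660610398503512195/12498100177943095286548125098908 - 76815607133467671561*I*√3203/12498100177943095286548125098908 ≈ 2.4791e-6 - 3.4784e-10*I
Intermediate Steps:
F(q) = q (F(q) = 1*q = q)
d = 3535265185513345/8764451331 (d = 403368 + (1108192*(1/255118) + 1695459*(-1/206127)) = 403368 + (554096/127559 - 565153/68709) = 403368 - 34018969463/8764451331 = 3535265185513345/8764451331 ≈ 4.0336e+5)
t(O) = √(-3157 + O)
1/(t(F(-46)) + d) = 1/(√(-3157 - 46) + 3535265185513345/8764451331) = 1/(√(-3203) + 3535265185513345/8764451331) = 1/(I*√3203 + 3535265185513345/8764451331) = 1/(3535265185513345/8764451331 + I*√3203)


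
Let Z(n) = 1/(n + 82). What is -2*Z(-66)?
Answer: -⅛ ≈ -0.12500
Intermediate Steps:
Z(n) = 1/(82 + n)
-2*Z(-66) = -2/(82 - 66) = -2/16 = -2*1/16 = -⅛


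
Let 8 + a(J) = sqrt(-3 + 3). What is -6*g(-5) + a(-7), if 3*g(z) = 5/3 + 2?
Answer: -46/3 ≈ -15.333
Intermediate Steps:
a(J) = -8 (a(J) = -8 + sqrt(-3 + 3) = -8 + sqrt(0) = -8 + 0 = -8)
g(z) = 11/9 (g(z) = (5/3 + 2)/3 = (1/3)*(11/3) = 11/9)
-6*g(-5) + a(-7) = -6*11/9 - 8 = -22/3 - 8 = -46/3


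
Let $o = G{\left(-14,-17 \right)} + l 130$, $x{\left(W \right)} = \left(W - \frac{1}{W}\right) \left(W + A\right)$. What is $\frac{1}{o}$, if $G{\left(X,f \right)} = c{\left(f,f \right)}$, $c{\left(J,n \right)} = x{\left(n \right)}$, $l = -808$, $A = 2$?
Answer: $- \frac{17}{1781360} \approx -9.5433 \cdot 10^{-6}$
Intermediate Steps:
$x{\left(W \right)} = \left(2 + W\right) \left(W - \frac{1}{W}\right)$ ($x{\left(W \right)} = \left(W - \frac{1}{W}\right) \left(W + 2\right) = \left(W - \frac{1}{W}\right) \left(2 + W\right) = \left(2 + W\right) \left(W - \frac{1}{W}\right)$)
$c{\left(J,n \right)} = -1 + n^{2} - \frac{2}{n} + 2 n$
$G{\left(X,f \right)} = -1 + f^{2} - \frac{2}{f} + 2 f$
$o = - \frac{1781360}{17}$ ($o = \left(-1 + \left(-17\right)^{2} - \frac{2}{-17} + 2 \left(-17\right)\right) - 105040 = \left(-1 + 289 - - \frac{2}{17} - 34\right) - 105040 = \left(-1 + 289 + \frac{2}{17} - 34\right) - 105040 = \frac{4320}{17} - 105040 = - \frac{1781360}{17} \approx -1.0479 \cdot 10^{5}$)
$\frac{1}{o} = \frac{1}{- \frac{1781360}{17}} = - \frac{17}{1781360}$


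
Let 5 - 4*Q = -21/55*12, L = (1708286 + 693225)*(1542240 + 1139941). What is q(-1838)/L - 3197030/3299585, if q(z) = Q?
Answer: -906091486900691859861/935157279977468734340 ≈ -0.96892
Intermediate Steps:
L = 6441287175491 (L = 2401511*2682181 = 6441287175491)
Q = 527/220 (Q = 5/4 - (-21/55)*12/4 = 5/4 - (-21*1/55)*12/4 = 5/4 - (-21)*12/220 = 5/4 - 1/4*(-252/55) = 5/4 + 63/55 = 527/220 ≈ 2.3955)
q(z) = 527/220
q(-1838)/L - 3197030/3299585 = (527/220)/6441287175491 - 3197030/3299585 = (527/220)*(1/6441287175491) - 3197030*1/3299585 = 527/1417083178608020 - 639406/659917 = -906091486900691859861/935157279977468734340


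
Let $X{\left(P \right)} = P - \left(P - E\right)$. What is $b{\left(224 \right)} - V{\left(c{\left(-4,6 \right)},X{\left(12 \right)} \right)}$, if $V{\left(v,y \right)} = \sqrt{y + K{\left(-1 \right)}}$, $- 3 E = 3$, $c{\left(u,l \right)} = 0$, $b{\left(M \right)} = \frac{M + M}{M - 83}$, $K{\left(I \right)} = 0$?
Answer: $\frac{448}{141} - i \approx 3.1773 - 1.0 i$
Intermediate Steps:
$b{\left(M \right)} = \frac{2 M}{-83 + M}$
$E = -1$ ($E = \left(- \frac{1}{3}\right) 3 = -1$)
$X{\left(P \right)} = -1$ ($X{\left(P \right)} = P - \left(P - -1\right) = P - \left(P + 1\right) = P - \left(1 + P\right) = -1$)
$V{\left(v,y \right)} = \sqrt{y}$ ($V{\left(v,y \right)} = \sqrt{y + 0} = \sqrt{y}$)
$b{\left(224 \right)} - V{\left(c{\left(-4,6 \right)},X{\left(12 \right)} \right)} = 2 \cdot 224 \frac{1}{-83 + 224} - \sqrt{-1} = 2 \cdot 224 \cdot \frac{1}{141} - i = \frac{448}{141} - i$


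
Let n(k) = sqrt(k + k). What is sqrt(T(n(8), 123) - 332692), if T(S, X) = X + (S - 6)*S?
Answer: 3*I*sqrt(36953) ≈ 576.7*I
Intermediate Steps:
n(k) = sqrt(2)*sqrt(k) (n(k) = sqrt(2*k) = sqrt(2)*sqrt(k))
T(S, X) = X + S*(-6 + S) (T(S, X) = X + (-6 + S)*S = X + S*(-6 + S))
sqrt(T(n(8), 123) - 332692) = sqrt((123 + (sqrt(2)*sqrt(8))**2 - 6*sqrt(2)*sqrt(8)) - 332692) = sqrt((123 + (sqrt(2)*(2*sqrt(2)))**2 - 6*sqrt(2)*2*sqrt(2)) - 332692) = sqrt((123 + 4**2 - 6*4) - 332692) = sqrt((123 + 16 - 24) - 332692) = sqrt(115 - 332692) = sqrt(-332577) = 3*I*sqrt(36953)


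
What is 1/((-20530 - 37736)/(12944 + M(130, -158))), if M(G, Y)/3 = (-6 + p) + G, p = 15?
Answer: -13361/58266 ≈ -0.22931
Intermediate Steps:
M(G, Y) = 27 + 3*G (M(G, Y) = 3*((-6 + 15) + G) = 3*(9 + G) = 27 + 3*G)
1/((-20530 - 37736)/(12944 + M(130, -158))) = 1/((-20530 - 37736)/(12944 + (27 + 3*130))) = 1/(-58266/(12944 + (27 + 390))) = 1/(-58266/(12944 + 417)) = 1/(-58266/13361) = -13361/58266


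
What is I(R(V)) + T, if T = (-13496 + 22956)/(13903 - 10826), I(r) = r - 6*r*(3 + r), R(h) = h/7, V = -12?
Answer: 2198968/150773 ≈ 14.585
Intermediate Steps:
R(h) = h/7 (R(h) = h*(1/7) = h/7)
I(r) = r - 6*r*(3 + r)
T = 9460/3077 ≈ 3.0744
I(R(V)) + T = -(1/7)*(-12)*(17 + 6*((1/7)*(-12))) + 9460/3077 = -1*(-12/7)*(17 + 6*(-12/7)) + 9460/3077 = -1*(-12/7)*(17 - 72/7) + 9460/3077 = -1*(-12/7)*47/7 + 9460/3077 = 564/49 + 9460/3077 = 2198968/150773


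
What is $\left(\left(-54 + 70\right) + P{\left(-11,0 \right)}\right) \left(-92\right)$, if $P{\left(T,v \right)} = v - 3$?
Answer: $-1196$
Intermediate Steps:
$P{\left(T,v \right)} = -3 + v$ ($P{\left(T,v \right)} = v - 3 = -3 + v$)
$\left(\left(-54 + 70\right) + P{\left(-11,0 \right)}\right) \left(-92\right) = \left(\left(-54 + 70\right) + \left(-3 + 0\right)\right) \left(-92\right) = \left(16 - 3\right) \left(-92\right) = 13 \left(-92\right) = -1196$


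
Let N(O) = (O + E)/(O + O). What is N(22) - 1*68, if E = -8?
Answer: -1489/22 ≈ -67.682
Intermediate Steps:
N(O) = (-8 + O)/(2*O) (N(O) = (O - 8)/(O + O) = (-8 + O)/((2*O)) = (-8 + O)*(1/(2*O)) = (-8 + O)/(2*O))
N(22) - 1*68 = (½)*(-8 + 22)/22 - 1*68 = (½)*(1/22)*14 - 68 = 7/22 - 68 = -1489/22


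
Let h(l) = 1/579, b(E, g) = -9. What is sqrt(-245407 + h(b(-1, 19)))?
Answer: 2*I*sqrt(20567621877)/579 ≈ 495.39*I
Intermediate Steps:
h(l) = 1/579
sqrt(-245407 + h(b(-1, 19))) = sqrt(-245407 + 1/579) = sqrt(-142090652/579) = 2*I*sqrt(20567621877)/579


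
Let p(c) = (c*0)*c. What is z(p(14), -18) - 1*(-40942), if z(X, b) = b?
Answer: 40924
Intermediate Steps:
p(c) = 0 (p(c) = 0*c = 0)
z(p(14), -18) - 1*(-40942) = -18 - 1*(-40942) = -18 + 40942 = 40924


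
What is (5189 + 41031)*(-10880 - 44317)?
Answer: -2551205340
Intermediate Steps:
(5189 + 41031)*(-10880 - 44317) = 46220*(-55197) = -2551205340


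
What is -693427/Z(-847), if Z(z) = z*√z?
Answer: -99061*I*√7/9317 ≈ -28.13*I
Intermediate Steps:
Z(z) = z^(3/2)
-693427/Z(-847) = -693427*I*√7/65219 = -99061*I*√7/9317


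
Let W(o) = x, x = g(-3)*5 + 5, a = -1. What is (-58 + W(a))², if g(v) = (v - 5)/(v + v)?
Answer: 19321/9 ≈ 2146.8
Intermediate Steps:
g(v) = (-5 + v)/(2*v) (g(v) = (-5 + v)/((2*v)) = (-5 + v)*(1/(2*v)) = (-5 + v)/(2*v))
x = 35/3 (x = ((½)*(-5 - 3)/(-3))*5 + 5 = ((½)*(-⅓)*(-8))*5 + 5 = (4/3)*5 + 5 = 20/3 + 5 = 35/3 ≈ 11.667)
W(o) = 35/3
(-58 + W(a))² = (-58 + 35/3)² = (-139/3)² = 19321/9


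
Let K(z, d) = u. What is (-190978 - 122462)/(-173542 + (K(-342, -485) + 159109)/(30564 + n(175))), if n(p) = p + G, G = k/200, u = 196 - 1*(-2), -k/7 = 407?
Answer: 963036720720/533187612521 ≈ 1.8062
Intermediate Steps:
k = -2849 (k = -7*407 = -2849)
u = 198 (u = 196 + 2 = 198)
K(z, d) = 198
G = -2849/200 ≈ -14.245
n(p) = -2849/200 + p (n(p) = p - 2849/200 = -2849/200 + p)
(-190978 - 122462)/(-173542 + (K(-342, -485) + 159109)/(30564 + n(175))) = (-190978 - 122462)/(-173542 + (198 + 159109)/(30564 + (-2849/200 + 175))) = -313440/(-173542 + 159307/(30564 + 32151/200)) = -313440/(-173542 + 159307/(6144951/200)) = -313440/(-173542 + 159307*(200/6144951)) = -313440/(-173542 + 31861400/6144951) = -313440/(-1066375225042/6144951) = -313440*(-6144951/1066375225042) = 963036720720/533187612521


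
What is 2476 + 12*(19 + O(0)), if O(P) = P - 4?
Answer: 2656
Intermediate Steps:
O(P) = -4 + P
2476 + 12*(19 + O(0)) = 2476 + 12*(19 + (-4 + 0)) = 2476 + 12*(19 - 4) = 2476 + 12*15 = 2476 + 180 = 2656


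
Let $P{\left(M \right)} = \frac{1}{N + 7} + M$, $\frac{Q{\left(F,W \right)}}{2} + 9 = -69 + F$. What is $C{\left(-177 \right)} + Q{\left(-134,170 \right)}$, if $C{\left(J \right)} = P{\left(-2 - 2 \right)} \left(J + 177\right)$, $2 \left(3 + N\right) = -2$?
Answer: $-424$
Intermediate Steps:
$N = -4$ ($N = -3 + \frac{1}{2} \left(-2\right) = -3 - 1 = -4$)
$Q{\left(F,W \right)} = -156 + 2 F$ ($Q{\left(F,W \right)} = -18 + 2 \left(-69 + F\right) = -18 + \left(-138 + 2 F\right) = -156 + 2 F$)
$P{\left(M \right)} = \frac{1}{3} + M$ ($P{\left(M \right)} = \frac{1}{-4 + 7} + M = \frac{1}{3} + M$)
$C{\left(J \right)} = -649 - \frac{11 J}{3}$ ($C{\left(J \right)} = \left(\frac{1}{3} - 4\right) \left(J + 177\right) = \left(\frac{1}{3} - 4\right) \left(177 + J\right) = - \frac{11 \left(177 + J\right)}{3} = -649 - \frac{11 J}{3}$)
$C{\left(-177 \right)} + Q{\left(-134,170 \right)} = \left(-649 - -649\right) + \left(-156 + 2 \left(-134\right)\right) = \left(-649 + 649\right) - 424 = 0 - 424 = -424$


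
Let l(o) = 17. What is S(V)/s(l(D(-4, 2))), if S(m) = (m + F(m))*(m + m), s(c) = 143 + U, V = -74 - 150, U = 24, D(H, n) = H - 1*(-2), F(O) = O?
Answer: 200704/167 ≈ 1201.8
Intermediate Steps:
D(H, n) = 2 + H (D(H, n) = H + 2 = 2 + H)
V = -224
s(c) = 167 (s(c) = 143 + 24 = 167)
S(m) = 4*m² (S(m) = (m + m)*(m + m) = (2*m)*(2*m) = 4*m²)
S(V)/s(l(D(-4, 2))) = (4*(-224)²)/167 = (4*50176)*(1/167) = 200704*(1/167) = 200704/167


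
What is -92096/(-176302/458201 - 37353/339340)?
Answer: 14319631964304640/76941502633 ≈ 1.8611e+5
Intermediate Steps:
-92096/(-176302/458201 - 37353/339340) = -92096/(-76941502633/155485927340) = -92096*(-155485927340/76941502633) = 14319631964304640/76941502633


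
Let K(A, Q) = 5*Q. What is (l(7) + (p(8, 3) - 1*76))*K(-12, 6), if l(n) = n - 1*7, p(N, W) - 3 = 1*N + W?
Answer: -1860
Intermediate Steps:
p(N, W) = 3 + N + W (p(N, W) = 3 + (1*N + W) = 3 + (N + W) = 3 + N + W)
l(n) = -7 + n (l(n) = n - 7 = -7 + n)
(l(7) + (p(8, 3) - 1*76))*K(-12, 6) = ((-7 + 7) + ((3 + 8 + 3) - 1*76))*(5*6) = (0 + (14 - 76))*30 = (0 - 62)*30 = -62*30 = -1860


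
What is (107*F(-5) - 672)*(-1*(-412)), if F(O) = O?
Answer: -497284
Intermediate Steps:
(107*F(-5) - 672)*(-1*(-412)) = (107*(-5) - 672)*(-1*(-412)) = (-535 - 672)*412 = -1207*412 = -497284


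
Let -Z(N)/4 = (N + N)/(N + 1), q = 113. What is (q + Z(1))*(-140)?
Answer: -15260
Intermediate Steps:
Z(N) = -8*N/(1 + N) (Z(N) = -4*(N + N)/(N + 1) = -4*2*N/(1 + N) = -8*N/(1 + N))
(q + Z(1))*(-140) = (113 - 8*1/(1 + 1))*(-140) = (113 - 8*1/2)*(-140) = (113 - 8*1*½)*(-140) = (113 - 4)*(-140) = 109*(-140) = -15260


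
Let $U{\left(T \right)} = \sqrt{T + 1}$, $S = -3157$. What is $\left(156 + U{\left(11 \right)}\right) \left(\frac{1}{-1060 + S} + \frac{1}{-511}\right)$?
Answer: $- \frac{737568}{2154887} - \frac{9456 \sqrt{3}}{2154887} \approx -0.34988$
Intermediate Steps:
$U{\left(T \right)} = \sqrt{1 + T}$
$\left(156 + U{\left(11 \right)}\right) \left(\frac{1}{-1060 + S} + \frac{1}{-511}\right) = \left(156 + \sqrt{1 + 11}\right) \left(\frac{1}{-1060 - 3157} + \frac{1}{-511}\right) = \left(156 + \sqrt{12}\right) \left(\frac{1}{-4217} - \frac{1}{511}\right) = \left(156 + 2 \sqrt{3}\right) \left(- \frac{1}{4217} - \frac{1}{511}\right) = \left(156 + 2 \sqrt{3}\right) \left(- \frac{4728}{2154887}\right) = - \frac{737568}{2154887} - \frac{9456 \sqrt{3}}{2154887}$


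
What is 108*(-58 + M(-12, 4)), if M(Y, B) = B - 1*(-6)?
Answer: -5184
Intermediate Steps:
M(Y, B) = 6 + B (M(Y, B) = B + 6 = 6 + B)
108*(-58 + M(-12, 4)) = 108*(-58 + (6 + 4)) = 108*(-58 + 10) = 108*(-48) = -5184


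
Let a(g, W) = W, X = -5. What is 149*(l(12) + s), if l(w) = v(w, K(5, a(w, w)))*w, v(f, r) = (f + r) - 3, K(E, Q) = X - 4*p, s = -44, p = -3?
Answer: 22052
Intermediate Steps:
K(E, Q) = 7 (K(E, Q) = -5 - 4*(-3) = -5 + 12 = 7)
v(f, r) = -3 + f + r
l(w) = w*(4 + w) (l(w) = (-3 + w + 7)*w = (4 + w)*w = w*(4 + w))
149*(l(12) + s) = 149*(12*(4 + 12) - 44) = 149*(12*16 - 44) = 149*(192 - 44) = 149*148 = 22052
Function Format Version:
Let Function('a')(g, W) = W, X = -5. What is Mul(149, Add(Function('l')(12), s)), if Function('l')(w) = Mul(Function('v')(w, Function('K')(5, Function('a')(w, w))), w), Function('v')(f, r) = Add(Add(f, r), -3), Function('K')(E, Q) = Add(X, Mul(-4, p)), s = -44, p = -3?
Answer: 22052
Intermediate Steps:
Function('K')(E, Q) = 7 (Function('K')(E, Q) = Add(-5, Mul(-4, -3)) = Add(-5, 12) = 7)
Function('v')(f, r) = Add(-3, f, r)
Function('l')(w) = Mul(w, Add(4, w)) (Function('l')(w) = Mul(Add(-3, w, 7), w) = Mul(Add(4, w), w) = Mul(w, Add(4, w)))
Mul(149, Add(Function('l')(12), s)) = Mul(149, Add(Mul(12, Add(4, 12)), -44)) = Mul(149, Add(Mul(12, 16), -44)) = Mul(149, Add(192, -44)) = Mul(149, 148) = 22052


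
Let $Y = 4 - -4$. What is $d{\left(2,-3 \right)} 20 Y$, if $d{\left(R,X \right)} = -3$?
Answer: $-480$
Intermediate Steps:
$Y = 8$ ($Y = 4 + 4 = 8$)
$d{\left(2,-3 \right)} 20 Y = \left(-3\right) 20 \cdot 8 = \left(-60\right) 8 = -480$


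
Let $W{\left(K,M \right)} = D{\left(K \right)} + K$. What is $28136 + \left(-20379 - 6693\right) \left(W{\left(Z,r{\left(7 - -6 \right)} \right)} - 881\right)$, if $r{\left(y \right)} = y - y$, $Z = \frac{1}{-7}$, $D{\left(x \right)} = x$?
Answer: $\frac{167204120}{7} \approx 2.3886 \cdot 10^{7}$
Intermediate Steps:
$Z = - \frac{1}{7} \approx -0.14286$
$r{\left(y \right)} = 0$
$W{\left(K,M \right)} = 2 K$ ($W{\left(K,M \right)} = K + K = 2 K$)
$28136 + \left(-20379 - 6693\right) \left(W{\left(Z,r{\left(7 - -6 \right)} \right)} - 881\right) = 28136 + \left(-20379 - 6693\right) \left(2 \left(- \frac{1}{7}\right) - 881\right) = 28136 - 27072 \left(- \frac{2}{7} - 881\right) = 28136 - - \frac{167007168}{7} = 28136 + \frac{167007168}{7} = \frac{167204120}{7}$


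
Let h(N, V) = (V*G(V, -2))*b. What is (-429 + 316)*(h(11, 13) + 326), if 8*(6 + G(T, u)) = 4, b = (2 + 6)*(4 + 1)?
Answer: 286342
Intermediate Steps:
b = 40 (b = 8*5 = 40)
G(T, u) = -11/2 (G(T, u) = -6 + (1/8)*4 = -6 + 1/2 = -11/2)
h(N, V) = -220*V (h(N, V) = (V*(-11/2))*40 = -11*V/2*40 = -220*V)
(-429 + 316)*(h(11, 13) + 326) = (-429 + 316)*(-220*13 + 326) = -113*(-2860 + 326) = -113*(-2534) = 286342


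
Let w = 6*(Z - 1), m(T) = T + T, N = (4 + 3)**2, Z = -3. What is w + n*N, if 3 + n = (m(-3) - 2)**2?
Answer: 2965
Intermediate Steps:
N = 49 (N = 7**2 = 49)
m(T) = 2*T
w = -24 (w = 6*(-3 - 1) = 6*(-4) = -24)
n = 61 (n = -3 + (2*(-3) - 2)**2 = -3 + (-6 - 2)**2 = -3 + (-8)**2 = -3 + 64 = 61)
w + n*N = -24 + 61*49 = -24 + 2989 = 2965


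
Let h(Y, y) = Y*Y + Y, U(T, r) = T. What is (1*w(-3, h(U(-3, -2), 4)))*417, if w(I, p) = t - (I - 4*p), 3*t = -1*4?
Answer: 10703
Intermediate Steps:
t = -4/3 (t = (-1*4)/3 = (1/3)*(-4) = -4/3 ≈ -1.3333)
h(Y, y) = Y + Y**2 (h(Y, y) = Y**2 + Y = Y + Y**2)
w(I, p) = -4/3 - I + 4*p (w(I, p) = -4/3 - (I - 4*p) = -4/3 + (-I + 4*p) = -4/3 - I + 4*p)
(1*w(-3, h(U(-3, -2), 4)))*417 = (1*(-4/3 - 1*(-3) + 4*(-3*(1 - 3))))*417 = (1*(-4/3 + 3 + 4*(-3*(-2))))*417 = (1*(-4/3 + 3 + 4*6))*417 = (1*(-4/3 + 3 + 24))*417 = (1*(77/3))*417 = (77/3)*417 = 10703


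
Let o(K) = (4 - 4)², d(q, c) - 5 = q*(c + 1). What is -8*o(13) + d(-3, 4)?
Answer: -10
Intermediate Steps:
d(q, c) = 5 + q*(1 + c) (d(q, c) = 5 + q*(c + 1) = 5 + q*(1 + c))
o(K) = 0 (o(K) = 0² = 0)
-8*o(13) + d(-3, 4) = -8*0 + (5 - 3 + 4*(-3)) = 0 + (5 - 3 - 12) = 0 - 10 = -10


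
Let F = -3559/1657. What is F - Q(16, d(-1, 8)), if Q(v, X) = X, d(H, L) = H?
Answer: -1902/1657 ≈ -1.1479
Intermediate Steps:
F = -3559/1657 (F = -3559*1/1657 = -3559/1657 ≈ -2.1479)
F - Q(16, d(-1, 8)) = -3559/1657 - 1*(-1) = -3559/1657 + 1 = -1902/1657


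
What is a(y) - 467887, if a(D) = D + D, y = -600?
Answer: -469087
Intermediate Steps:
a(D) = 2*D
a(y) - 467887 = 2*(-600) - 467887 = -1200 - 467887 = -469087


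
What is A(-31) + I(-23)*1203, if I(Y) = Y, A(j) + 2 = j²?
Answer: -26710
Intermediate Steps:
A(j) = -2 + j²
A(-31) + I(-23)*1203 = (-2 + (-31)²) - 23*1203 = (-2 + 961) - 27669 = 959 - 27669 = -26710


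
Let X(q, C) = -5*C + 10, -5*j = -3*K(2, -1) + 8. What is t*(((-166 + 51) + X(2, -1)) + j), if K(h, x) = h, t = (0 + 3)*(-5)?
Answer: 1506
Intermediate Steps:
t = -15 (t = 3*(-5) = -15)
j = -⅖ (j = -(-3*2 + 8)/5 = -(-6 + 8)/5 = -⅕*2 = -⅖ ≈ -0.40000)
X(q, C) = 10 - 5*C
t*(((-166 + 51) + X(2, -1)) + j) = -15*(((-166 + 51) + (10 - 5*(-1))) - ⅖) = -15*((-115 + (10 + 5)) - ⅖) = -15*((-115 + 15) - ⅖) = -15*(-100 - ⅖) = -15*(-502/5) = 1506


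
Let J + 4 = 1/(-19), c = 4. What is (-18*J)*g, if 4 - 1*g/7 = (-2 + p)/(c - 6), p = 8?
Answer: 67914/19 ≈ 3574.4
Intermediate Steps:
g = 49 (g = 28 - 7*(-2 + 8)/(4 - 6) = 28 - 42/(-2) = 28 - 42*(-1)/2 = 28 - 7*(-3) = 28 + 21 = 49)
J = -77/19 (J = -4 + 1/(-19) = -4 + 1*(-1/19) = -4 - 1/19 = -77/19 ≈ -4.0526)
(-18*J)*g = -18*(-77/19)*49 = (1386/19)*49 = 67914/19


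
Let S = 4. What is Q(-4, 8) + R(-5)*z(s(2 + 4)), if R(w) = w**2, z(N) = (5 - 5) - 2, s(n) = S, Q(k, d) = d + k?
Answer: -46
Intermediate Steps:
s(n) = 4
z(N) = -2 (z(N) = 0 - 2 = -2)
Q(-4, 8) + R(-5)*z(s(2 + 4)) = (8 - 4) + (-5)**2*(-2) = 4 + 25*(-2) = 4 - 50 = -46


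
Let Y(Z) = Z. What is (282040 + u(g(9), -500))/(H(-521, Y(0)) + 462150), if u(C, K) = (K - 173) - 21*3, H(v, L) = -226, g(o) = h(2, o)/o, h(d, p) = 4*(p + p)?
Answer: 70326/115481 ≈ 0.60898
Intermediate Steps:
h(d, p) = 8*p (h(d, p) = 4*(2*p) = 8*p)
g(o) = 8 (g(o) = (8*o)/o = 8)
u(C, K) = -236 + K (u(C, K) = (-173 + K) - 63 = -236 + K)
(282040 + u(g(9), -500))/(H(-521, Y(0)) + 462150) = (282040 + (-236 - 500))/(-226 + 462150) = (282040 - 736)/461924 = 281304*(1/461924) = 70326/115481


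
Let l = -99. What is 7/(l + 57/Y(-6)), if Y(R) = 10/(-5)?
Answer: -14/255 ≈ -0.054902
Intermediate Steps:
Y(R) = -2 (Y(R) = 10*(-⅕) = -2)
7/(l + 57/Y(-6)) = 7/(-99 + 57/(-2)) = 7/(-99 + 57*(-½)) = 7/(-99 - 57/2) = 7/(-255/2) = 7*(-2/255) = -14/255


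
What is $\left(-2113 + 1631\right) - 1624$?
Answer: $-2106$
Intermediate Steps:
$\left(-2113 + 1631\right) - 1624 = -482 - 1624 = -2106$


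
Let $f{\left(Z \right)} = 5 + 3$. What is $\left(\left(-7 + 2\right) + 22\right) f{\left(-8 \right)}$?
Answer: $136$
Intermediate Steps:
$f{\left(Z \right)} = 8$
$\left(\left(-7 + 2\right) + 22\right) f{\left(-8 \right)} = \left(\left(-7 + 2\right) + 22\right) 8 = \left(-5 + 22\right) 8 = 17 \cdot 8 = 136$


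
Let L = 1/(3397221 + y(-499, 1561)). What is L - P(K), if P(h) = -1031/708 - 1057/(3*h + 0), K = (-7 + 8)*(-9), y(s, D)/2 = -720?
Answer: -90619433749/2404212948 ≈ -37.692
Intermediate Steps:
y(s, D) = -1440 (y(s, D) = 2*(-720) = -1440)
K = -9 (K = 1*(-9) = -9)
P(h) = -1031/708 - 1057/(3*h) (P(h) = -1031*1/708 - 1057*1/(3*h) = -1031/708 - 1057/(3*h))
L = 1/3395781 (L = 1/(3397221 - 1440) = 1/3395781 ≈ 2.9448e-7)
L - P(K) = 1/3395781 - (-249452 - 1031*(-9))/(708*(-9)) = 1/3395781 - (-1)*(-249452 + 9279)/(708*9) = 1/3395781 - (-1)*(-240173)/(708*9) = 1/3395781 - 1*240173/6372 = 1/3395781 - 240173/6372 = -90619433749/2404212948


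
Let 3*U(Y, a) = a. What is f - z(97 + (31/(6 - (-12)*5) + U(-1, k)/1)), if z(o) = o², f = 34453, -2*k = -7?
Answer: 2991588/121 ≈ 24724.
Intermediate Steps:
k = 7/2 (k = -½*(-7) = 7/2 ≈ 3.5000)
U(Y, a) = a/3
f - z(97 + (31/(6 - (-12)*5) + U(-1, k)/1)) = 34453 - (97 + (31/(6 - (-12)*5) + ((⅓)*(7/2))/1))² = 34453 - (97 + (31/(6 - 4*(-15)) + (7/6)*1))² = 34453 - (97 + (31/(6 + 60) + 7/6))² = 34453 - (97 + (31/66 + 7/6))² = 34453 - (97 + 18/11)² = 34453 - (1085/11)² = 34453 - 1*1177225/121 = 34453 - 1177225/121 = 2991588/121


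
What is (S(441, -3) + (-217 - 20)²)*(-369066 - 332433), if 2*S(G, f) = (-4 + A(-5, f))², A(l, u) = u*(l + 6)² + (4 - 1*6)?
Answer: -78861816081/2 ≈ -3.9431e+10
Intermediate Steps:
A(l, u) = -2 + u*(6 + l)² (A(l, u) = u*(6 + l)² + (4 - 6) = u*(6 + l)² - 2 = -2 + u*(6 + l)²)
S(G, f) = (-6 + f)²/2 (S(G, f) = (-4 + (-2 + f*(6 - 5)²))²/2 = (-4 + (-2 + f*1²))²/2 = (-4 + (-2 + f*1))²/2 = (-4 + (-2 + f))²/2 = (-6 + f)²/2)
(S(441, -3) + (-217 - 20)²)*(-369066 - 332433) = ((-6 - 3)²/2 + (-217 - 20)²)*(-369066 - 332433) = ((½)*(-9)² + (-237)²)*(-701499) = ((½)*81 + 56169)*(-701499) = (81/2 + 56169)*(-701499) = (112419/2)*(-701499) = -78861816081/2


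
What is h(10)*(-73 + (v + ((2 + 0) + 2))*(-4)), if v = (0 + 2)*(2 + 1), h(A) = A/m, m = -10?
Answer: 113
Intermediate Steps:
h(A) = -A/10 (h(A) = A/(-10) = A*(-1/10) = -A/10)
v = 6 (v = 2*3 = 6)
h(10)*(-73 + (v + ((2 + 0) + 2))*(-4)) = (-1/10*10)*(-73 + (6 + ((2 + 0) + 2))*(-4)) = -(-73 + (6 + (2 + 2))*(-4)) = -(-73 + (6 + 4)*(-4)) = -(-73 + 10*(-4)) = -(-73 - 40) = -1*(-113) = 113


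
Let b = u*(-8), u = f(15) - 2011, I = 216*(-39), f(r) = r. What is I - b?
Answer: -24392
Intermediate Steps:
I = -8424
u = -1996 (u = 15 - 2011 = -1996)
b = 15968 (b = -1996*(-8) = 15968)
I - b = -8424 - 1*15968 = -8424 - 15968 = -24392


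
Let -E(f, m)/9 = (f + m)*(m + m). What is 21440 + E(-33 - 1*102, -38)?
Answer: -96892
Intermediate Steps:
E(f, m) = -18*m*(f + m) (E(f, m) = -9*(f + m)*(m + m) = -9*(f + m)*2*m = -18*m*(f + m))
21440 + E(-33 - 1*102, -38) = 21440 - 18*(-38)*((-33 - 1*102) - 38) = 21440 - 18*(-38)*((-33 - 102) - 38) = 21440 - 18*(-38)*(-135 - 38) = 21440 - 18*(-38)*(-173) = 21440 - 118332 = -96892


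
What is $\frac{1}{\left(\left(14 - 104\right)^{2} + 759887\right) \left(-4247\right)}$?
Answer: $- \frac{1}{3261640789} \approx -3.0659 \cdot 10^{-10}$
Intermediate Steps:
$\frac{1}{\left(\left(14 - 104\right)^{2} + 759887\right) \left(-4247\right)} = \frac{1}{\left(-90\right)^{2} + 759887} \left(- \frac{1}{4247}\right) = \frac{1}{8100 + 759887} \left(- \frac{1}{4247}\right) = \frac{1}{767987} \left(- \frac{1}{4247}\right) = - \frac{1}{3261640789}$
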